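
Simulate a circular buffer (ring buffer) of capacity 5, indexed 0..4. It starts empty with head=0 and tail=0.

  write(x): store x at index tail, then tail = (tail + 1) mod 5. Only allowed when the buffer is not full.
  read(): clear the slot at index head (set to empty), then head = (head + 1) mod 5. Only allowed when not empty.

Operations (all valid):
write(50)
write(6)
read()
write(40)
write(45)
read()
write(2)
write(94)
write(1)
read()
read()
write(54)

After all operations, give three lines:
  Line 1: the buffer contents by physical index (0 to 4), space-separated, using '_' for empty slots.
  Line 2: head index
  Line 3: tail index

write(50): buf=[50 _ _ _ _], head=0, tail=1, size=1
write(6): buf=[50 6 _ _ _], head=0, tail=2, size=2
read(): buf=[_ 6 _ _ _], head=1, tail=2, size=1
write(40): buf=[_ 6 40 _ _], head=1, tail=3, size=2
write(45): buf=[_ 6 40 45 _], head=1, tail=4, size=3
read(): buf=[_ _ 40 45 _], head=2, tail=4, size=2
write(2): buf=[_ _ 40 45 2], head=2, tail=0, size=3
write(94): buf=[94 _ 40 45 2], head=2, tail=1, size=4
write(1): buf=[94 1 40 45 2], head=2, tail=2, size=5
read(): buf=[94 1 _ 45 2], head=3, tail=2, size=4
read(): buf=[94 1 _ _ 2], head=4, tail=2, size=3
write(54): buf=[94 1 54 _ 2], head=4, tail=3, size=4

Answer: 94 1 54 _ 2
4
3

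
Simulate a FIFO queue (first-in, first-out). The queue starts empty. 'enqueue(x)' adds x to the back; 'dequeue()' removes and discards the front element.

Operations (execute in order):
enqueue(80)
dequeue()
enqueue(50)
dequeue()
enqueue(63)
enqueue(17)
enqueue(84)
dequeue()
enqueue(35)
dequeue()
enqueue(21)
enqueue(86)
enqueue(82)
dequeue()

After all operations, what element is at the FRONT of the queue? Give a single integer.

Answer: 35

Derivation:
enqueue(80): queue = [80]
dequeue(): queue = []
enqueue(50): queue = [50]
dequeue(): queue = []
enqueue(63): queue = [63]
enqueue(17): queue = [63, 17]
enqueue(84): queue = [63, 17, 84]
dequeue(): queue = [17, 84]
enqueue(35): queue = [17, 84, 35]
dequeue(): queue = [84, 35]
enqueue(21): queue = [84, 35, 21]
enqueue(86): queue = [84, 35, 21, 86]
enqueue(82): queue = [84, 35, 21, 86, 82]
dequeue(): queue = [35, 21, 86, 82]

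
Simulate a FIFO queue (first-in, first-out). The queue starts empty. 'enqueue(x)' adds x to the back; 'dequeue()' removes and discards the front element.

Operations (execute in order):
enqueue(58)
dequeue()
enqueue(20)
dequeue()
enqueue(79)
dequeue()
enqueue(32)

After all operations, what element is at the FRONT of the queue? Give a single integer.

enqueue(58): queue = [58]
dequeue(): queue = []
enqueue(20): queue = [20]
dequeue(): queue = []
enqueue(79): queue = [79]
dequeue(): queue = []
enqueue(32): queue = [32]

Answer: 32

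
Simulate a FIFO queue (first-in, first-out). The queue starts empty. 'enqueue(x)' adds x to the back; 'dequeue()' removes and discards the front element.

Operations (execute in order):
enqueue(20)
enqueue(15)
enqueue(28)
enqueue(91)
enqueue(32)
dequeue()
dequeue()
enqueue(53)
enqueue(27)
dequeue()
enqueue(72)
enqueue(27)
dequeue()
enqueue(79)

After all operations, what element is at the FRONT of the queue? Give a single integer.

Answer: 32

Derivation:
enqueue(20): queue = [20]
enqueue(15): queue = [20, 15]
enqueue(28): queue = [20, 15, 28]
enqueue(91): queue = [20, 15, 28, 91]
enqueue(32): queue = [20, 15, 28, 91, 32]
dequeue(): queue = [15, 28, 91, 32]
dequeue(): queue = [28, 91, 32]
enqueue(53): queue = [28, 91, 32, 53]
enqueue(27): queue = [28, 91, 32, 53, 27]
dequeue(): queue = [91, 32, 53, 27]
enqueue(72): queue = [91, 32, 53, 27, 72]
enqueue(27): queue = [91, 32, 53, 27, 72, 27]
dequeue(): queue = [32, 53, 27, 72, 27]
enqueue(79): queue = [32, 53, 27, 72, 27, 79]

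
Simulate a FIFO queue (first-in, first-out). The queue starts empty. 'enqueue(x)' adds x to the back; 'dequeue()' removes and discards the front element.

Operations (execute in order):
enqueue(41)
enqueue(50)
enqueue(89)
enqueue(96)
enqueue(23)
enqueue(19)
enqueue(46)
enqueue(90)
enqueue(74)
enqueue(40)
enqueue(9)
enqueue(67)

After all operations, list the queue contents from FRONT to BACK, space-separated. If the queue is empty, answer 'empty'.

enqueue(41): [41]
enqueue(50): [41, 50]
enqueue(89): [41, 50, 89]
enqueue(96): [41, 50, 89, 96]
enqueue(23): [41, 50, 89, 96, 23]
enqueue(19): [41, 50, 89, 96, 23, 19]
enqueue(46): [41, 50, 89, 96, 23, 19, 46]
enqueue(90): [41, 50, 89, 96, 23, 19, 46, 90]
enqueue(74): [41, 50, 89, 96, 23, 19, 46, 90, 74]
enqueue(40): [41, 50, 89, 96, 23, 19, 46, 90, 74, 40]
enqueue(9): [41, 50, 89, 96, 23, 19, 46, 90, 74, 40, 9]
enqueue(67): [41, 50, 89, 96, 23, 19, 46, 90, 74, 40, 9, 67]

Answer: 41 50 89 96 23 19 46 90 74 40 9 67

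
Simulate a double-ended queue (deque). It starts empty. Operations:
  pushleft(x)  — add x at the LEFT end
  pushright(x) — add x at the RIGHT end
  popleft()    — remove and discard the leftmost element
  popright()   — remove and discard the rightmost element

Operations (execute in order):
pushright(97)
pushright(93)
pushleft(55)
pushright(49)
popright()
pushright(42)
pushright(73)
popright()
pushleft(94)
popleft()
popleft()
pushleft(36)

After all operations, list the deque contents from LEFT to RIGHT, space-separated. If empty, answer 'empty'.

pushright(97): [97]
pushright(93): [97, 93]
pushleft(55): [55, 97, 93]
pushright(49): [55, 97, 93, 49]
popright(): [55, 97, 93]
pushright(42): [55, 97, 93, 42]
pushright(73): [55, 97, 93, 42, 73]
popright(): [55, 97, 93, 42]
pushleft(94): [94, 55, 97, 93, 42]
popleft(): [55, 97, 93, 42]
popleft(): [97, 93, 42]
pushleft(36): [36, 97, 93, 42]

Answer: 36 97 93 42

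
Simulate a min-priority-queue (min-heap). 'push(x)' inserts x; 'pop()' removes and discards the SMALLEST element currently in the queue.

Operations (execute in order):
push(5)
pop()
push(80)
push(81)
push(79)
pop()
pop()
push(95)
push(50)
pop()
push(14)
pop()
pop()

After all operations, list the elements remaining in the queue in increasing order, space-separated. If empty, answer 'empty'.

push(5): heap contents = [5]
pop() → 5: heap contents = []
push(80): heap contents = [80]
push(81): heap contents = [80, 81]
push(79): heap contents = [79, 80, 81]
pop() → 79: heap contents = [80, 81]
pop() → 80: heap contents = [81]
push(95): heap contents = [81, 95]
push(50): heap contents = [50, 81, 95]
pop() → 50: heap contents = [81, 95]
push(14): heap contents = [14, 81, 95]
pop() → 14: heap contents = [81, 95]
pop() → 81: heap contents = [95]

Answer: 95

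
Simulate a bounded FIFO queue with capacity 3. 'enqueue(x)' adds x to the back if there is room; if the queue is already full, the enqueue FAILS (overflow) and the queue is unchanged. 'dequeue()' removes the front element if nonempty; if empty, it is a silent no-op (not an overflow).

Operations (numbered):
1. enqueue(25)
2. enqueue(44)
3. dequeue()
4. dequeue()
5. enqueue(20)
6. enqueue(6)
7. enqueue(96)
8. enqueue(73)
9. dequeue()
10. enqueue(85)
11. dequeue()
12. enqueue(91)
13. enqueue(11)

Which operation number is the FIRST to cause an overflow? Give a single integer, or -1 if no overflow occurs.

Answer: 8

Derivation:
1. enqueue(25): size=1
2. enqueue(44): size=2
3. dequeue(): size=1
4. dequeue(): size=0
5. enqueue(20): size=1
6. enqueue(6): size=2
7. enqueue(96): size=3
8. enqueue(73): size=3=cap → OVERFLOW (fail)
9. dequeue(): size=2
10. enqueue(85): size=3
11. dequeue(): size=2
12. enqueue(91): size=3
13. enqueue(11): size=3=cap → OVERFLOW (fail)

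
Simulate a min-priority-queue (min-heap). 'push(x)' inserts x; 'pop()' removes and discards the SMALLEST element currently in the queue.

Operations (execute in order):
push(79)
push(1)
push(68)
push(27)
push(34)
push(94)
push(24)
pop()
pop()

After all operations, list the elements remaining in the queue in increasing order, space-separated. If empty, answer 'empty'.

Answer: 27 34 68 79 94

Derivation:
push(79): heap contents = [79]
push(1): heap contents = [1, 79]
push(68): heap contents = [1, 68, 79]
push(27): heap contents = [1, 27, 68, 79]
push(34): heap contents = [1, 27, 34, 68, 79]
push(94): heap contents = [1, 27, 34, 68, 79, 94]
push(24): heap contents = [1, 24, 27, 34, 68, 79, 94]
pop() → 1: heap contents = [24, 27, 34, 68, 79, 94]
pop() → 24: heap contents = [27, 34, 68, 79, 94]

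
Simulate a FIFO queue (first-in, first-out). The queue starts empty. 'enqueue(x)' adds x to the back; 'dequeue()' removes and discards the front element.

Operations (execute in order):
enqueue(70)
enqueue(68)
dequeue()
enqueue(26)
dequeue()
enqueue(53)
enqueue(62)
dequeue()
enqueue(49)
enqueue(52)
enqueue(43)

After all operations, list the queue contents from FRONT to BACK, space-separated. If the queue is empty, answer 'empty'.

Answer: 53 62 49 52 43

Derivation:
enqueue(70): [70]
enqueue(68): [70, 68]
dequeue(): [68]
enqueue(26): [68, 26]
dequeue(): [26]
enqueue(53): [26, 53]
enqueue(62): [26, 53, 62]
dequeue(): [53, 62]
enqueue(49): [53, 62, 49]
enqueue(52): [53, 62, 49, 52]
enqueue(43): [53, 62, 49, 52, 43]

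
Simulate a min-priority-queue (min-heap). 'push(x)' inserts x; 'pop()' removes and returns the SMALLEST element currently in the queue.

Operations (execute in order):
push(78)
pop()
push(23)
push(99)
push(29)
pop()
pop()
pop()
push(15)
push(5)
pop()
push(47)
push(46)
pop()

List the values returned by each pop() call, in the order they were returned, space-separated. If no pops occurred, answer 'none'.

push(78): heap contents = [78]
pop() → 78: heap contents = []
push(23): heap contents = [23]
push(99): heap contents = [23, 99]
push(29): heap contents = [23, 29, 99]
pop() → 23: heap contents = [29, 99]
pop() → 29: heap contents = [99]
pop() → 99: heap contents = []
push(15): heap contents = [15]
push(5): heap contents = [5, 15]
pop() → 5: heap contents = [15]
push(47): heap contents = [15, 47]
push(46): heap contents = [15, 46, 47]
pop() → 15: heap contents = [46, 47]

Answer: 78 23 29 99 5 15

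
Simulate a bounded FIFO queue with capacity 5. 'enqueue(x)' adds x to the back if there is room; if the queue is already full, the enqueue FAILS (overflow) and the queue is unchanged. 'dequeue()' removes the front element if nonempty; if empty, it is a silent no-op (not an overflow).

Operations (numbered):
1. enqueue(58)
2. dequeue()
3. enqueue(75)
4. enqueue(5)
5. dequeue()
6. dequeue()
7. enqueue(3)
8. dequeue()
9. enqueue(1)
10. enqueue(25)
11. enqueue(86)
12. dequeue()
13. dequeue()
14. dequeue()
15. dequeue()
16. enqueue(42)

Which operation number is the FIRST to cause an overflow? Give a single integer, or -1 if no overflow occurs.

1. enqueue(58): size=1
2. dequeue(): size=0
3. enqueue(75): size=1
4. enqueue(5): size=2
5. dequeue(): size=1
6. dequeue(): size=0
7. enqueue(3): size=1
8. dequeue(): size=0
9. enqueue(1): size=1
10. enqueue(25): size=2
11. enqueue(86): size=3
12. dequeue(): size=2
13. dequeue(): size=1
14. dequeue(): size=0
15. dequeue(): empty, no-op, size=0
16. enqueue(42): size=1

Answer: -1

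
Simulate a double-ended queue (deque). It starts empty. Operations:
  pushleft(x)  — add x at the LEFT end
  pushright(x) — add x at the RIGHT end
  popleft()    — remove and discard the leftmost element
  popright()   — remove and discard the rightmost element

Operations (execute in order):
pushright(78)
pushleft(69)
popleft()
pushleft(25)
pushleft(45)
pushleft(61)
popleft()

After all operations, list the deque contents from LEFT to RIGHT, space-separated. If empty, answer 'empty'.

Answer: 45 25 78

Derivation:
pushright(78): [78]
pushleft(69): [69, 78]
popleft(): [78]
pushleft(25): [25, 78]
pushleft(45): [45, 25, 78]
pushleft(61): [61, 45, 25, 78]
popleft(): [45, 25, 78]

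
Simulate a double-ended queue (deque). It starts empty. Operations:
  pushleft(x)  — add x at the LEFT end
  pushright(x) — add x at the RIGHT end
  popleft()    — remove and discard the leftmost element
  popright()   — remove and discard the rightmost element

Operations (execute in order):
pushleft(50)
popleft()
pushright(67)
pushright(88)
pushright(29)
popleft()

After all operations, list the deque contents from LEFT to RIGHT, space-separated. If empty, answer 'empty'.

pushleft(50): [50]
popleft(): []
pushright(67): [67]
pushright(88): [67, 88]
pushright(29): [67, 88, 29]
popleft(): [88, 29]

Answer: 88 29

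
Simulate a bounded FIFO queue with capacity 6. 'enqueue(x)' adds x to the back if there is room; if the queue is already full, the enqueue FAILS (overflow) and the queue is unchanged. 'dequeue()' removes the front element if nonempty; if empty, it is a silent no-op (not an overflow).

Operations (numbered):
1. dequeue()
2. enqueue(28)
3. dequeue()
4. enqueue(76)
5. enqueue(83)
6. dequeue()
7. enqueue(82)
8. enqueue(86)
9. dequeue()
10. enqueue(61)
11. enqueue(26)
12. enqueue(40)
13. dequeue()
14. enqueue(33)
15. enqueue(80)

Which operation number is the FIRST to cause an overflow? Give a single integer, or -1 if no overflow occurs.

1. dequeue(): empty, no-op, size=0
2. enqueue(28): size=1
3. dequeue(): size=0
4. enqueue(76): size=1
5. enqueue(83): size=2
6. dequeue(): size=1
7. enqueue(82): size=2
8. enqueue(86): size=3
9. dequeue(): size=2
10. enqueue(61): size=3
11. enqueue(26): size=4
12. enqueue(40): size=5
13. dequeue(): size=4
14. enqueue(33): size=5
15. enqueue(80): size=6

Answer: -1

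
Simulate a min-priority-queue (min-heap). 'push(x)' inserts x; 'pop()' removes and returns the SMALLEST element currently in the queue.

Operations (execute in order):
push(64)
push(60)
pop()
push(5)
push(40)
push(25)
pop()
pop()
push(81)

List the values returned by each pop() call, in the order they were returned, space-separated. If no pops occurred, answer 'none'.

push(64): heap contents = [64]
push(60): heap contents = [60, 64]
pop() → 60: heap contents = [64]
push(5): heap contents = [5, 64]
push(40): heap contents = [5, 40, 64]
push(25): heap contents = [5, 25, 40, 64]
pop() → 5: heap contents = [25, 40, 64]
pop() → 25: heap contents = [40, 64]
push(81): heap contents = [40, 64, 81]

Answer: 60 5 25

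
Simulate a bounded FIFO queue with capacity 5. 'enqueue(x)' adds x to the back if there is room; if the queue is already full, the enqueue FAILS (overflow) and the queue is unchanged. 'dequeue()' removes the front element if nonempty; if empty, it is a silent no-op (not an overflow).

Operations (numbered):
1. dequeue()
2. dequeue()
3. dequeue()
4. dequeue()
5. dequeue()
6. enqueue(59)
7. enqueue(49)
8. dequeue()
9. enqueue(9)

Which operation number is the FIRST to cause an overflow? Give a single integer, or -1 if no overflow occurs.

Answer: -1

Derivation:
1. dequeue(): empty, no-op, size=0
2. dequeue(): empty, no-op, size=0
3. dequeue(): empty, no-op, size=0
4. dequeue(): empty, no-op, size=0
5. dequeue(): empty, no-op, size=0
6. enqueue(59): size=1
7. enqueue(49): size=2
8. dequeue(): size=1
9. enqueue(9): size=2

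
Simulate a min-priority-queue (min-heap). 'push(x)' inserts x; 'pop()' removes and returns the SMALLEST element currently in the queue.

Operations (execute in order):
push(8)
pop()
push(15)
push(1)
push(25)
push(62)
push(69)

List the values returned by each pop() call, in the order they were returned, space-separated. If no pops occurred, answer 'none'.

push(8): heap contents = [8]
pop() → 8: heap contents = []
push(15): heap contents = [15]
push(1): heap contents = [1, 15]
push(25): heap contents = [1, 15, 25]
push(62): heap contents = [1, 15, 25, 62]
push(69): heap contents = [1, 15, 25, 62, 69]

Answer: 8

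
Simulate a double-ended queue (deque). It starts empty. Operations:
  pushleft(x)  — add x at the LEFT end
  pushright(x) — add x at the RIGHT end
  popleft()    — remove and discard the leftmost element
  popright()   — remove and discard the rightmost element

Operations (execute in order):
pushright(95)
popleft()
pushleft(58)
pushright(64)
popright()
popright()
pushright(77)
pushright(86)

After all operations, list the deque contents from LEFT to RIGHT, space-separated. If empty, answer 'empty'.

pushright(95): [95]
popleft(): []
pushleft(58): [58]
pushright(64): [58, 64]
popright(): [58]
popright(): []
pushright(77): [77]
pushright(86): [77, 86]

Answer: 77 86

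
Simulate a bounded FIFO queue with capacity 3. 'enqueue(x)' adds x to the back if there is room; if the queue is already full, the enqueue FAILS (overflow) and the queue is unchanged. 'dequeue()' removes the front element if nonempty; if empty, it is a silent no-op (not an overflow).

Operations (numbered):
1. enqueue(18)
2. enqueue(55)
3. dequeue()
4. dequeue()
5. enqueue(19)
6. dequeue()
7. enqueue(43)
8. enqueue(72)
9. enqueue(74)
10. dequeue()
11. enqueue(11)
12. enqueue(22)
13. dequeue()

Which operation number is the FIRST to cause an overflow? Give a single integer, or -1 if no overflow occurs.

1. enqueue(18): size=1
2. enqueue(55): size=2
3. dequeue(): size=1
4. dequeue(): size=0
5. enqueue(19): size=1
6. dequeue(): size=0
7. enqueue(43): size=1
8. enqueue(72): size=2
9. enqueue(74): size=3
10. dequeue(): size=2
11. enqueue(11): size=3
12. enqueue(22): size=3=cap → OVERFLOW (fail)
13. dequeue(): size=2

Answer: 12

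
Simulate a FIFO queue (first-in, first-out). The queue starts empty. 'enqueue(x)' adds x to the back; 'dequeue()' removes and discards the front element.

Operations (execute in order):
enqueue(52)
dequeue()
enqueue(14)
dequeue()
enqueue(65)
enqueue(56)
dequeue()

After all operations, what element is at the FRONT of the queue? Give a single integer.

enqueue(52): queue = [52]
dequeue(): queue = []
enqueue(14): queue = [14]
dequeue(): queue = []
enqueue(65): queue = [65]
enqueue(56): queue = [65, 56]
dequeue(): queue = [56]

Answer: 56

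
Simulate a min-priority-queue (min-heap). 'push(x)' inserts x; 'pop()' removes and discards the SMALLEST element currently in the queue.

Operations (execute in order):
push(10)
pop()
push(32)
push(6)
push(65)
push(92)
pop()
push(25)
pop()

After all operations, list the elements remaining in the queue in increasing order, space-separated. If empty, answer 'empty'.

Answer: 32 65 92

Derivation:
push(10): heap contents = [10]
pop() → 10: heap contents = []
push(32): heap contents = [32]
push(6): heap contents = [6, 32]
push(65): heap contents = [6, 32, 65]
push(92): heap contents = [6, 32, 65, 92]
pop() → 6: heap contents = [32, 65, 92]
push(25): heap contents = [25, 32, 65, 92]
pop() → 25: heap contents = [32, 65, 92]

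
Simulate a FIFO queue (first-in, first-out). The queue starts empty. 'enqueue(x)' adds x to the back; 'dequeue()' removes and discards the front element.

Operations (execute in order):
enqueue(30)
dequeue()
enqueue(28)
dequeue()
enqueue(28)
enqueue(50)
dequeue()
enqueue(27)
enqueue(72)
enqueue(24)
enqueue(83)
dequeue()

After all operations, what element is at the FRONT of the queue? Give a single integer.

Answer: 27

Derivation:
enqueue(30): queue = [30]
dequeue(): queue = []
enqueue(28): queue = [28]
dequeue(): queue = []
enqueue(28): queue = [28]
enqueue(50): queue = [28, 50]
dequeue(): queue = [50]
enqueue(27): queue = [50, 27]
enqueue(72): queue = [50, 27, 72]
enqueue(24): queue = [50, 27, 72, 24]
enqueue(83): queue = [50, 27, 72, 24, 83]
dequeue(): queue = [27, 72, 24, 83]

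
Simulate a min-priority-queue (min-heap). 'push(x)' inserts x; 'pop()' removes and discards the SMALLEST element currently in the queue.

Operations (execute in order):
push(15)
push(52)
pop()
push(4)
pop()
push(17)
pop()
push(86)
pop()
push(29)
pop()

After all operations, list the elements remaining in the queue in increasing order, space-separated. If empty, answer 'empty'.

Answer: 86

Derivation:
push(15): heap contents = [15]
push(52): heap contents = [15, 52]
pop() → 15: heap contents = [52]
push(4): heap contents = [4, 52]
pop() → 4: heap contents = [52]
push(17): heap contents = [17, 52]
pop() → 17: heap contents = [52]
push(86): heap contents = [52, 86]
pop() → 52: heap contents = [86]
push(29): heap contents = [29, 86]
pop() → 29: heap contents = [86]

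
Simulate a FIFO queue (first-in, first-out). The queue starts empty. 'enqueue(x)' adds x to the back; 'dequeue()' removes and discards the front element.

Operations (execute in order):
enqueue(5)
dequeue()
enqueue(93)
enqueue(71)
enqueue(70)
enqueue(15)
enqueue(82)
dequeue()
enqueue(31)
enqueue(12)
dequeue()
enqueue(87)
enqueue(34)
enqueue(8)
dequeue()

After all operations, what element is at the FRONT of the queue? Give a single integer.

Answer: 15

Derivation:
enqueue(5): queue = [5]
dequeue(): queue = []
enqueue(93): queue = [93]
enqueue(71): queue = [93, 71]
enqueue(70): queue = [93, 71, 70]
enqueue(15): queue = [93, 71, 70, 15]
enqueue(82): queue = [93, 71, 70, 15, 82]
dequeue(): queue = [71, 70, 15, 82]
enqueue(31): queue = [71, 70, 15, 82, 31]
enqueue(12): queue = [71, 70, 15, 82, 31, 12]
dequeue(): queue = [70, 15, 82, 31, 12]
enqueue(87): queue = [70, 15, 82, 31, 12, 87]
enqueue(34): queue = [70, 15, 82, 31, 12, 87, 34]
enqueue(8): queue = [70, 15, 82, 31, 12, 87, 34, 8]
dequeue(): queue = [15, 82, 31, 12, 87, 34, 8]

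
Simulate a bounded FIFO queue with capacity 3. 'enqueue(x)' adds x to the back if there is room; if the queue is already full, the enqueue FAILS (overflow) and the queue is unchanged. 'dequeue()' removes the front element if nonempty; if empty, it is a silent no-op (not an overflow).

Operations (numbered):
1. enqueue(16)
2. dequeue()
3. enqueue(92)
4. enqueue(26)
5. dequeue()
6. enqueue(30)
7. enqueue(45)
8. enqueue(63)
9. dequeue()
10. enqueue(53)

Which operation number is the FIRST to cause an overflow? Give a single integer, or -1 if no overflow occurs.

Answer: 8

Derivation:
1. enqueue(16): size=1
2. dequeue(): size=0
3. enqueue(92): size=1
4. enqueue(26): size=2
5. dequeue(): size=1
6. enqueue(30): size=2
7. enqueue(45): size=3
8. enqueue(63): size=3=cap → OVERFLOW (fail)
9. dequeue(): size=2
10. enqueue(53): size=3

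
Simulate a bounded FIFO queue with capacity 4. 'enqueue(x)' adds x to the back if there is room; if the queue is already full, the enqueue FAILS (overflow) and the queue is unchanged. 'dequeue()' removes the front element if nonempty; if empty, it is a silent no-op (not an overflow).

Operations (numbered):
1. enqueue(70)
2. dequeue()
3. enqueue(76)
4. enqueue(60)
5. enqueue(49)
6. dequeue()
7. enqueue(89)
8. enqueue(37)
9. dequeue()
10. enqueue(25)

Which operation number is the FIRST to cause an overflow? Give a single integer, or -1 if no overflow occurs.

1. enqueue(70): size=1
2. dequeue(): size=0
3. enqueue(76): size=1
4. enqueue(60): size=2
5. enqueue(49): size=3
6. dequeue(): size=2
7. enqueue(89): size=3
8. enqueue(37): size=4
9. dequeue(): size=3
10. enqueue(25): size=4

Answer: -1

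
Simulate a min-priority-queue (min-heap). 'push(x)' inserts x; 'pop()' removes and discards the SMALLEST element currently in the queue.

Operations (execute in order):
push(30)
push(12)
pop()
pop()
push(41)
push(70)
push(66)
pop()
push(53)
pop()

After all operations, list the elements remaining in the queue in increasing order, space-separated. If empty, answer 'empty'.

push(30): heap contents = [30]
push(12): heap contents = [12, 30]
pop() → 12: heap contents = [30]
pop() → 30: heap contents = []
push(41): heap contents = [41]
push(70): heap contents = [41, 70]
push(66): heap contents = [41, 66, 70]
pop() → 41: heap contents = [66, 70]
push(53): heap contents = [53, 66, 70]
pop() → 53: heap contents = [66, 70]

Answer: 66 70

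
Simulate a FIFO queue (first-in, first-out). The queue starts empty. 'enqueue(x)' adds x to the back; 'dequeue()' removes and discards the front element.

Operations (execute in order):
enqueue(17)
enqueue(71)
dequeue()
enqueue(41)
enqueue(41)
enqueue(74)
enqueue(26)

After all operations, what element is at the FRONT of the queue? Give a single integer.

Answer: 71

Derivation:
enqueue(17): queue = [17]
enqueue(71): queue = [17, 71]
dequeue(): queue = [71]
enqueue(41): queue = [71, 41]
enqueue(41): queue = [71, 41, 41]
enqueue(74): queue = [71, 41, 41, 74]
enqueue(26): queue = [71, 41, 41, 74, 26]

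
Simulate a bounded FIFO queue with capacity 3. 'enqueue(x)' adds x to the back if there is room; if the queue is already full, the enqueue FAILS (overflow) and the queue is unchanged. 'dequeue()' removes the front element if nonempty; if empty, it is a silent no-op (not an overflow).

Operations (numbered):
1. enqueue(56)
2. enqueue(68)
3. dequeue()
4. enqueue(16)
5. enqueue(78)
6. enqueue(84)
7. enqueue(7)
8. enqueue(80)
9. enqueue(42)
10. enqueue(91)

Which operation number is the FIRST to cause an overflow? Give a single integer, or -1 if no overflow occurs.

1. enqueue(56): size=1
2. enqueue(68): size=2
3. dequeue(): size=1
4. enqueue(16): size=2
5. enqueue(78): size=3
6. enqueue(84): size=3=cap → OVERFLOW (fail)
7. enqueue(7): size=3=cap → OVERFLOW (fail)
8. enqueue(80): size=3=cap → OVERFLOW (fail)
9. enqueue(42): size=3=cap → OVERFLOW (fail)
10. enqueue(91): size=3=cap → OVERFLOW (fail)

Answer: 6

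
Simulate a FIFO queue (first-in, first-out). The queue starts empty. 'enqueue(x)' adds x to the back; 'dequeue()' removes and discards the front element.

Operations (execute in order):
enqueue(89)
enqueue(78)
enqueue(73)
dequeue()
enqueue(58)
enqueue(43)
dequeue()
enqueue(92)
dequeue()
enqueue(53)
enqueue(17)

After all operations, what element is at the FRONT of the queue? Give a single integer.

Answer: 58

Derivation:
enqueue(89): queue = [89]
enqueue(78): queue = [89, 78]
enqueue(73): queue = [89, 78, 73]
dequeue(): queue = [78, 73]
enqueue(58): queue = [78, 73, 58]
enqueue(43): queue = [78, 73, 58, 43]
dequeue(): queue = [73, 58, 43]
enqueue(92): queue = [73, 58, 43, 92]
dequeue(): queue = [58, 43, 92]
enqueue(53): queue = [58, 43, 92, 53]
enqueue(17): queue = [58, 43, 92, 53, 17]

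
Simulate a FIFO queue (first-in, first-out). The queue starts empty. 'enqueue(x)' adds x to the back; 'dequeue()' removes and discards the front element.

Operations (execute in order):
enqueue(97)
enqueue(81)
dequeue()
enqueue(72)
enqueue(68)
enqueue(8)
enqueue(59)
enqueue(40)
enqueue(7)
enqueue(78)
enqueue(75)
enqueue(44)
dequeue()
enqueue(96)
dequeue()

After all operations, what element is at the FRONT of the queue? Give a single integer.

Answer: 68

Derivation:
enqueue(97): queue = [97]
enqueue(81): queue = [97, 81]
dequeue(): queue = [81]
enqueue(72): queue = [81, 72]
enqueue(68): queue = [81, 72, 68]
enqueue(8): queue = [81, 72, 68, 8]
enqueue(59): queue = [81, 72, 68, 8, 59]
enqueue(40): queue = [81, 72, 68, 8, 59, 40]
enqueue(7): queue = [81, 72, 68, 8, 59, 40, 7]
enqueue(78): queue = [81, 72, 68, 8, 59, 40, 7, 78]
enqueue(75): queue = [81, 72, 68, 8, 59, 40, 7, 78, 75]
enqueue(44): queue = [81, 72, 68, 8, 59, 40, 7, 78, 75, 44]
dequeue(): queue = [72, 68, 8, 59, 40, 7, 78, 75, 44]
enqueue(96): queue = [72, 68, 8, 59, 40, 7, 78, 75, 44, 96]
dequeue(): queue = [68, 8, 59, 40, 7, 78, 75, 44, 96]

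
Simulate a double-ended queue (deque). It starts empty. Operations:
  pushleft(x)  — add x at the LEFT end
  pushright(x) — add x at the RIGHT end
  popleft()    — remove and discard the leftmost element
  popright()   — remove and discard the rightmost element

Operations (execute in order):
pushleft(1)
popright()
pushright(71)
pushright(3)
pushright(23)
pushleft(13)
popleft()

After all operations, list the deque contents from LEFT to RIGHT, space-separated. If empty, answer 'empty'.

pushleft(1): [1]
popright(): []
pushright(71): [71]
pushright(3): [71, 3]
pushright(23): [71, 3, 23]
pushleft(13): [13, 71, 3, 23]
popleft(): [71, 3, 23]

Answer: 71 3 23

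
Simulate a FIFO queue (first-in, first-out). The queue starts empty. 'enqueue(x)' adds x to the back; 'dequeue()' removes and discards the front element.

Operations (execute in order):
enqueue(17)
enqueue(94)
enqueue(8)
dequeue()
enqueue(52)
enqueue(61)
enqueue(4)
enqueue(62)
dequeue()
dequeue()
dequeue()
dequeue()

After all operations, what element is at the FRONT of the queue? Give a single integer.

enqueue(17): queue = [17]
enqueue(94): queue = [17, 94]
enqueue(8): queue = [17, 94, 8]
dequeue(): queue = [94, 8]
enqueue(52): queue = [94, 8, 52]
enqueue(61): queue = [94, 8, 52, 61]
enqueue(4): queue = [94, 8, 52, 61, 4]
enqueue(62): queue = [94, 8, 52, 61, 4, 62]
dequeue(): queue = [8, 52, 61, 4, 62]
dequeue(): queue = [52, 61, 4, 62]
dequeue(): queue = [61, 4, 62]
dequeue(): queue = [4, 62]

Answer: 4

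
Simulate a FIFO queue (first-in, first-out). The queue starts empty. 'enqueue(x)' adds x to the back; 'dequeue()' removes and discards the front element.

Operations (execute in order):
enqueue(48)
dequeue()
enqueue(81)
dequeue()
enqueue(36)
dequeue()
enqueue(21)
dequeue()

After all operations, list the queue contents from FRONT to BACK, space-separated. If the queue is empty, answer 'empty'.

Answer: empty

Derivation:
enqueue(48): [48]
dequeue(): []
enqueue(81): [81]
dequeue(): []
enqueue(36): [36]
dequeue(): []
enqueue(21): [21]
dequeue(): []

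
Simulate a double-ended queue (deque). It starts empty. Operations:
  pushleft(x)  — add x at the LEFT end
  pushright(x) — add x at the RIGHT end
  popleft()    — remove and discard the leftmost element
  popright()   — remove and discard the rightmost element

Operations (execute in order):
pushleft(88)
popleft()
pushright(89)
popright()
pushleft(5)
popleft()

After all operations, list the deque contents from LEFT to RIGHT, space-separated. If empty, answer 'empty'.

Answer: empty

Derivation:
pushleft(88): [88]
popleft(): []
pushright(89): [89]
popright(): []
pushleft(5): [5]
popleft(): []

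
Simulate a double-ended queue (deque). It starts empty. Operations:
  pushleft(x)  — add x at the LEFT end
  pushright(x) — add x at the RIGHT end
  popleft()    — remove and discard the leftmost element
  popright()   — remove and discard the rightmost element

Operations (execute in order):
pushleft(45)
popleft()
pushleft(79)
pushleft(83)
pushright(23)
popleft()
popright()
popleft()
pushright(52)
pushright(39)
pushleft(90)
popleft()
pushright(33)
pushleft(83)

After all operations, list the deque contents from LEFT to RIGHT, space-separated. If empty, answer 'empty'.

Answer: 83 52 39 33

Derivation:
pushleft(45): [45]
popleft(): []
pushleft(79): [79]
pushleft(83): [83, 79]
pushright(23): [83, 79, 23]
popleft(): [79, 23]
popright(): [79]
popleft(): []
pushright(52): [52]
pushright(39): [52, 39]
pushleft(90): [90, 52, 39]
popleft(): [52, 39]
pushright(33): [52, 39, 33]
pushleft(83): [83, 52, 39, 33]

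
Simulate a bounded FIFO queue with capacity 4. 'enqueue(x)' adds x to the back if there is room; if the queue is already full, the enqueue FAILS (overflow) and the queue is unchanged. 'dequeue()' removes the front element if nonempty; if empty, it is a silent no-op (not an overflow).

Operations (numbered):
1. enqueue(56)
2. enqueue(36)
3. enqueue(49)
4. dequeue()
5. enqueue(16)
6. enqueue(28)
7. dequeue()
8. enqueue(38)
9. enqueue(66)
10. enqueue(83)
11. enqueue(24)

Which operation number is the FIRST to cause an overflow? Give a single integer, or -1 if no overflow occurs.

1. enqueue(56): size=1
2. enqueue(36): size=2
3. enqueue(49): size=3
4. dequeue(): size=2
5. enqueue(16): size=3
6. enqueue(28): size=4
7. dequeue(): size=3
8. enqueue(38): size=4
9. enqueue(66): size=4=cap → OVERFLOW (fail)
10. enqueue(83): size=4=cap → OVERFLOW (fail)
11. enqueue(24): size=4=cap → OVERFLOW (fail)

Answer: 9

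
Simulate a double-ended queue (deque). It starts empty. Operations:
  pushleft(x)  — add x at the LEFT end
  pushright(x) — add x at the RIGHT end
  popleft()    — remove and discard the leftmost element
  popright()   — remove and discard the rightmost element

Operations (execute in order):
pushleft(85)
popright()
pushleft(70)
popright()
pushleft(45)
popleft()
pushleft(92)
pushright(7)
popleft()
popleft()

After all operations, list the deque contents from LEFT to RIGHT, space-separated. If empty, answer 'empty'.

Answer: empty

Derivation:
pushleft(85): [85]
popright(): []
pushleft(70): [70]
popright(): []
pushleft(45): [45]
popleft(): []
pushleft(92): [92]
pushright(7): [92, 7]
popleft(): [7]
popleft(): []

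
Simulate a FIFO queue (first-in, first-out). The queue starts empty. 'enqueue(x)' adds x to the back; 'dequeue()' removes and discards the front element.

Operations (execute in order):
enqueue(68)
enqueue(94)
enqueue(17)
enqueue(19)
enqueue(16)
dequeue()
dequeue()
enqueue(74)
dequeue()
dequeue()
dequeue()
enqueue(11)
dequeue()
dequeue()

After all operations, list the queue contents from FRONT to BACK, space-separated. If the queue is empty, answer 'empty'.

Answer: empty

Derivation:
enqueue(68): [68]
enqueue(94): [68, 94]
enqueue(17): [68, 94, 17]
enqueue(19): [68, 94, 17, 19]
enqueue(16): [68, 94, 17, 19, 16]
dequeue(): [94, 17, 19, 16]
dequeue(): [17, 19, 16]
enqueue(74): [17, 19, 16, 74]
dequeue(): [19, 16, 74]
dequeue(): [16, 74]
dequeue(): [74]
enqueue(11): [74, 11]
dequeue(): [11]
dequeue(): []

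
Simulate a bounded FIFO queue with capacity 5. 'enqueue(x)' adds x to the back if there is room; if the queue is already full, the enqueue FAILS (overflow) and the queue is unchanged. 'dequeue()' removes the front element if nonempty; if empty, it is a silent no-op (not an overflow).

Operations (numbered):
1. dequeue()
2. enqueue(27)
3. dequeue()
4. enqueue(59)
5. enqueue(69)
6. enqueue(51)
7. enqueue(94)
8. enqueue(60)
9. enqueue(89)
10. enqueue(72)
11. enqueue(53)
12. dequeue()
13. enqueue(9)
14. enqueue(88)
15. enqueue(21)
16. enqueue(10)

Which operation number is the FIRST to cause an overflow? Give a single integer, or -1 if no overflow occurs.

1. dequeue(): empty, no-op, size=0
2. enqueue(27): size=1
3. dequeue(): size=0
4. enqueue(59): size=1
5. enqueue(69): size=2
6. enqueue(51): size=3
7. enqueue(94): size=4
8. enqueue(60): size=5
9. enqueue(89): size=5=cap → OVERFLOW (fail)
10. enqueue(72): size=5=cap → OVERFLOW (fail)
11. enqueue(53): size=5=cap → OVERFLOW (fail)
12. dequeue(): size=4
13. enqueue(9): size=5
14. enqueue(88): size=5=cap → OVERFLOW (fail)
15. enqueue(21): size=5=cap → OVERFLOW (fail)
16. enqueue(10): size=5=cap → OVERFLOW (fail)

Answer: 9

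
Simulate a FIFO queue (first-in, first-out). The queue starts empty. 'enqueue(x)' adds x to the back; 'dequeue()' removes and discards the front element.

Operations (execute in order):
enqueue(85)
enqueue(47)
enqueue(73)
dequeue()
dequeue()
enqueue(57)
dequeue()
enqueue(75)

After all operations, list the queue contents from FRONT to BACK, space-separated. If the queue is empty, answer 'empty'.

Answer: 57 75

Derivation:
enqueue(85): [85]
enqueue(47): [85, 47]
enqueue(73): [85, 47, 73]
dequeue(): [47, 73]
dequeue(): [73]
enqueue(57): [73, 57]
dequeue(): [57]
enqueue(75): [57, 75]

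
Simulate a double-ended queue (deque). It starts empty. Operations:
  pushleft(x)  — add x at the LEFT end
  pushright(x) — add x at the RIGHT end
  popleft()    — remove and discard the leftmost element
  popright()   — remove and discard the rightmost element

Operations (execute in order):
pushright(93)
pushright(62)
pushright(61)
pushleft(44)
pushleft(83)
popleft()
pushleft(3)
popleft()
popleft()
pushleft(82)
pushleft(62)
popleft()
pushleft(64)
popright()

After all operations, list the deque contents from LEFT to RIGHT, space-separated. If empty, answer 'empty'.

pushright(93): [93]
pushright(62): [93, 62]
pushright(61): [93, 62, 61]
pushleft(44): [44, 93, 62, 61]
pushleft(83): [83, 44, 93, 62, 61]
popleft(): [44, 93, 62, 61]
pushleft(3): [3, 44, 93, 62, 61]
popleft(): [44, 93, 62, 61]
popleft(): [93, 62, 61]
pushleft(82): [82, 93, 62, 61]
pushleft(62): [62, 82, 93, 62, 61]
popleft(): [82, 93, 62, 61]
pushleft(64): [64, 82, 93, 62, 61]
popright(): [64, 82, 93, 62]

Answer: 64 82 93 62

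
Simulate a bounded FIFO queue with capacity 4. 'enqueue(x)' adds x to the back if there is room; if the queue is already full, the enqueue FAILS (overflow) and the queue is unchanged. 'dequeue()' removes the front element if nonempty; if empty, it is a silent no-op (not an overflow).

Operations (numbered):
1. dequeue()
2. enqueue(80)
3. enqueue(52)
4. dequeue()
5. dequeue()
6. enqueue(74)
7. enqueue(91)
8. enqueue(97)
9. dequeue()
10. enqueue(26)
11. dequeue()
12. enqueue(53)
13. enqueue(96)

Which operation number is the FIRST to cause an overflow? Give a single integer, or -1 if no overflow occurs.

1. dequeue(): empty, no-op, size=0
2. enqueue(80): size=1
3. enqueue(52): size=2
4. dequeue(): size=1
5. dequeue(): size=0
6. enqueue(74): size=1
7. enqueue(91): size=2
8. enqueue(97): size=3
9. dequeue(): size=2
10. enqueue(26): size=3
11. dequeue(): size=2
12. enqueue(53): size=3
13. enqueue(96): size=4

Answer: -1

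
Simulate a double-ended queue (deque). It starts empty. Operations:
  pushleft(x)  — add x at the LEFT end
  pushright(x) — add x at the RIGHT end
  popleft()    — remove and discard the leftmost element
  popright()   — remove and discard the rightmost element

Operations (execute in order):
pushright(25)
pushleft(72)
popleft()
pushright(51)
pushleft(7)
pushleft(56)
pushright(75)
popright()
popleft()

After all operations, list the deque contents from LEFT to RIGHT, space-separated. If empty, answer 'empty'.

Answer: 7 25 51

Derivation:
pushright(25): [25]
pushleft(72): [72, 25]
popleft(): [25]
pushright(51): [25, 51]
pushleft(7): [7, 25, 51]
pushleft(56): [56, 7, 25, 51]
pushright(75): [56, 7, 25, 51, 75]
popright(): [56, 7, 25, 51]
popleft(): [7, 25, 51]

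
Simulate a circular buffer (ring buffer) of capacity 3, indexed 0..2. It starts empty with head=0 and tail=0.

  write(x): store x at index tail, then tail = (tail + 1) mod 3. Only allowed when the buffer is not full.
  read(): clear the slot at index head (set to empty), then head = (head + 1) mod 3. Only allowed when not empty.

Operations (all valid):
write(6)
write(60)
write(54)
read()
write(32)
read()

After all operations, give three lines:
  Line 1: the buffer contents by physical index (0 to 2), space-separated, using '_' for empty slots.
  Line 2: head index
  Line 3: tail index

Answer: 32 _ 54
2
1

Derivation:
write(6): buf=[6 _ _], head=0, tail=1, size=1
write(60): buf=[6 60 _], head=0, tail=2, size=2
write(54): buf=[6 60 54], head=0, tail=0, size=3
read(): buf=[_ 60 54], head=1, tail=0, size=2
write(32): buf=[32 60 54], head=1, tail=1, size=3
read(): buf=[32 _ 54], head=2, tail=1, size=2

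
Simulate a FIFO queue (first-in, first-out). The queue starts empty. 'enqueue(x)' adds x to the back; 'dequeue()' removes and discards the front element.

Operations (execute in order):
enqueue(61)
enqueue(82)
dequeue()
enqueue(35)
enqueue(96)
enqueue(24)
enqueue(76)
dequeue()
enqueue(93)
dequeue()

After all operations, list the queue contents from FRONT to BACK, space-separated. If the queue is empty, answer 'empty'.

Answer: 96 24 76 93

Derivation:
enqueue(61): [61]
enqueue(82): [61, 82]
dequeue(): [82]
enqueue(35): [82, 35]
enqueue(96): [82, 35, 96]
enqueue(24): [82, 35, 96, 24]
enqueue(76): [82, 35, 96, 24, 76]
dequeue(): [35, 96, 24, 76]
enqueue(93): [35, 96, 24, 76, 93]
dequeue(): [96, 24, 76, 93]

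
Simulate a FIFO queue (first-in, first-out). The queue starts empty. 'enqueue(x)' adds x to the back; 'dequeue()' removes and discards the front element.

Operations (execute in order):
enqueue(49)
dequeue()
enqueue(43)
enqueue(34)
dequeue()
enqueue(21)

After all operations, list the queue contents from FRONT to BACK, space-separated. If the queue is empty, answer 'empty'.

enqueue(49): [49]
dequeue(): []
enqueue(43): [43]
enqueue(34): [43, 34]
dequeue(): [34]
enqueue(21): [34, 21]

Answer: 34 21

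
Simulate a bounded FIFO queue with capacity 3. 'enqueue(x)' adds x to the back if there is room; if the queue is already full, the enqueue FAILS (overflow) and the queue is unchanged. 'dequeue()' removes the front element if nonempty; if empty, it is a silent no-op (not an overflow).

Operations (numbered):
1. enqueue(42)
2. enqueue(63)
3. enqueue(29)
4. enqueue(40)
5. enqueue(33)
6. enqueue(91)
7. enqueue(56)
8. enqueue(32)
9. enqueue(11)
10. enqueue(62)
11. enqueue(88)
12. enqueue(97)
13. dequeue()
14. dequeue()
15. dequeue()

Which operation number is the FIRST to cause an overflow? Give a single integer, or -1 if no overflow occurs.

Answer: 4

Derivation:
1. enqueue(42): size=1
2. enqueue(63): size=2
3. enqueue(29): size=3
4. enqueue(40): size=3=cap → OVERFLOW (fail)
5. enqueue(33): size=3=cap → OVERFLOW (fail)
6. enqueue(91): size=3=cap → OVERFLOW (fail)
7. enqueue(56): size=3=cap → OVERFLOW (fail)
8. enqueue(32): size=3=cap → OVERFLOW (fail)
9. enqueue(11): size=3=cap → OVERFLOW (fail)
10. enqueue(62): size=3=cap → OVERFLOW (fail)
11. enqueue(88): size=3=cap → OVERFLOW (fail)
12. enqueue(97): size=3=cap → OVERFLOW (fail)
13. dequeue(): size=2
14. dequeue(): size=1
15. dequeue(): size=0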